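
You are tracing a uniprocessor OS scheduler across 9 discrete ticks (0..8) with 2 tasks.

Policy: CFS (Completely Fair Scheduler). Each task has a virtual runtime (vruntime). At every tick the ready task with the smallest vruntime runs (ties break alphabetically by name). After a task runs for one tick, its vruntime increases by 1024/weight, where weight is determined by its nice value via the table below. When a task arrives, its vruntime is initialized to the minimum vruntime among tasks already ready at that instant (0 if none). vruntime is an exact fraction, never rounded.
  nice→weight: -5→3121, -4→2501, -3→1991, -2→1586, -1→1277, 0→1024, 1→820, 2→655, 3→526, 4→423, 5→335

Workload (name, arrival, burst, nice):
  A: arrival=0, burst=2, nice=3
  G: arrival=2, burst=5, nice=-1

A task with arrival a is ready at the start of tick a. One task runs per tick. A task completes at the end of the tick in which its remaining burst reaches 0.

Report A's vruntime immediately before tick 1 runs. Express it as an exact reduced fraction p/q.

t=0: vr[A=0] → run A
t=1: vr[A=512/263] → run A
t=2: vr[G=0] → run G
t=3: vr[G=1024/1277] → run G
t=4: vr[G=2048/1277] → run G
t=5: vr[G=3072/1277] → run G
t=6: vr[G=4096/1277] → run G
t=7: (idle)
t=8: (idle)

vruntime(A, start of tick 1) = 512/263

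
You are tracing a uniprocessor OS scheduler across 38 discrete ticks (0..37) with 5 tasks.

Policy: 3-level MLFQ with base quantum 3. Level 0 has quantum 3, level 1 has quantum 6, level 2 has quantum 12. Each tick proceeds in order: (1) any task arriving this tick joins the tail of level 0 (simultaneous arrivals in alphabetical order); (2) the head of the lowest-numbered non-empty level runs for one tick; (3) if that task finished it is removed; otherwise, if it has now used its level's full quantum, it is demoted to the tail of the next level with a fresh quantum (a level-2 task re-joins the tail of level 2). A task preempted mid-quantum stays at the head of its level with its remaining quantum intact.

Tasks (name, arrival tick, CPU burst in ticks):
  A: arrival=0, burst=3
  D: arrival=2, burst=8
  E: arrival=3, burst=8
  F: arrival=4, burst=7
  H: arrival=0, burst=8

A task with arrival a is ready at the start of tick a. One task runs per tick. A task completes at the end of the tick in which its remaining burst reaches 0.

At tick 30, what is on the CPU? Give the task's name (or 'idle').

t=0: L0/L1/L2 = AH/-/- → run A
t=1: L0/L1/L2 = AH/-/- → run A
t=2: L0/L1/L2 = AHD/-/- → run A
t=3: L0/L1/L2 = HDE/-/- → run H
t=4: L0/L1/L2 = HDEF/-/- → run H
t=5: L0/L1/L2 = HDEF/-/- → run H
t=6: L0/L1/L2 = DEF/H/- → run D
t=7: L0/L1/L2 = DEF/H/- → run D
t=8: L0/L1/L2 = DEF/H/- → run D
t=9: L0/L1/L2 = EF/HD/- → run E
t=10: L0/L1/L2 = EF/HD/- → run E
t=11: L0/L1/L2 = EF/HD/- → run E
t=12: L0/L1/L2 = F/HDE/- → run F
t=13: L0/L1/L2 = F/HDE/- → run F
t=14: L0/L1/L2 = F/HDE/- → run F
t=15: L0/L1/L2 = -/HDEF/- → run H
t=16: L0/L1/L2 = -/HDEF/- → run H
t=17: L0/L1/L2 = -/HDEF/- → run H
t=18: L0/L1/L2 = -/HDEF/- → run H
t=19: L0/L1/L2 = -/HDEF/- → run H
t=20: L0/L1/L2 = -/DEF/- → run D
t=21: L0/L1/L2 = -/DEF/- → run D
t=22: L0/L1/L2 = -/DEF/- → run D
t=23: L0/L1/L2 = -/DEF/- → run D
t=24: L0/L1/L2 = -/DEF/- → run D
t=25: L0/L1/L2 = -/EF/- → run E
t=26: L0/L1/L2 = -/EF/- → run E
t=27: L0/L1/L2 = -/EF/- → run E
t=28: L0/L1/L2 = -/EF/- → run E
t=29: L0/L1/L2 = -/EF/- → run E
t=30: L0/L1/L2 = -/F/- → run F
t=31: L0/L1/L2 = -/F/- → run F
t=32: L0/L1/L2 = -/F/- → run F
t=33: L0/L1/L2 = -/F/- → run F
t=34: (idle)
t=35: (idle)
t=36: (idle)
t=37: (idle)

running at tick 30 = F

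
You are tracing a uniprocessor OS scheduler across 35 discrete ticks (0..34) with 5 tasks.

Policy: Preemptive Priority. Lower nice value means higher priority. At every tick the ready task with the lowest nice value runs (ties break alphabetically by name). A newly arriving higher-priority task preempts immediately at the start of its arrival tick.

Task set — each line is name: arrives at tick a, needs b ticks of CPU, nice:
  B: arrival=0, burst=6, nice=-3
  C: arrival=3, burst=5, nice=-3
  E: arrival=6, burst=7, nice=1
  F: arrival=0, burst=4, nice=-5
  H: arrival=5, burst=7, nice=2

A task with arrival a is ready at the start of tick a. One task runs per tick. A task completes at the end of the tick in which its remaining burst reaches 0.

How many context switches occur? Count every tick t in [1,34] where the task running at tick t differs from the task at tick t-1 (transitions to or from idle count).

t=0: ready={B,F} → run F
t=1: ready={B,F} → run F
t=2: ready={B,F} → run F
t=3: ready={B,C,F} → run F
t=4: ready={B,C} → run B
t=5: ready={B,C,H} → run B
t=6: ready={B,C,E,H} → run B
t=7: ready={B,C,E,H} → run B
t=8: ready={B,C,E,H} → run B
t=9: ready={B,C,E,H} → run B
t=10: ready={C,E,H} → run C
t=11: ready={C,E,H} → run C
t=12: ready={C,E,H} → run C
t=13: ready={C,E,H} → run C
t=14: ready={C,E,H} → run C
t=15: ready={E,H} → run E
t=16: ready={E,H} → run E
t=17: ready={E,H} → run E
t=18: ready={E,H} → run E
t=19: ready={E,H} → run E
t=20: ready={E,H} → run E
t=21: ready={E,H} → run E
t=22: ready={H} → run H
t=23: ready={H} → run H
t=24: ready={H} → run H
t=25: ready={H} → run H
t=26: ready={H} → run H
t=27: ready={H} → run H
t=28: ready={H} → run H
t=29: (idle)
t=30: (idle)
t=31: (idle)
t=32: (idle)
t=33: (idle)
t=34: (idle)

context switches = 5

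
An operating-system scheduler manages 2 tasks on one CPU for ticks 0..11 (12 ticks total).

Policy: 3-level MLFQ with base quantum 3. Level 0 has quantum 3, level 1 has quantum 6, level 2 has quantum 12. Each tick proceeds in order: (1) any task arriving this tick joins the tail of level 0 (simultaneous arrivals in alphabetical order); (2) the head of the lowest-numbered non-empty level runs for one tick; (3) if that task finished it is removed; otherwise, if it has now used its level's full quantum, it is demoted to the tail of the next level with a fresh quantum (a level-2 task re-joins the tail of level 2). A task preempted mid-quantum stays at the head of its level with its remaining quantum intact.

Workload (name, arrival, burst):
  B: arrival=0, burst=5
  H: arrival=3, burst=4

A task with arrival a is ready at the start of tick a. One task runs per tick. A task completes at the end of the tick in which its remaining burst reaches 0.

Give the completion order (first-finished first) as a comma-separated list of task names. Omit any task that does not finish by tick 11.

completion order = B, H

t=0: L0/L1/L2 = B/-/- → run B
t=1: L0/L1/L2 = B/-/- → run B
t=2: L0/L1/L2 = B/-/- → run B
t=3: L0/L1/L2 = H/B/- → run H
t=4: L0/L1/L2 = H/B/- → run H
t=5: L0/L1/L2 = H/B/- → run H
t=6: L0/L1/L2 = -/BH/- → run B
t=7: L0/L1/L2 = -/BH/- → run B
t=8: L0/L1/L2 = -/H/- → run H
t=9: (idle)
t=10: (idle)
t=11: (idle)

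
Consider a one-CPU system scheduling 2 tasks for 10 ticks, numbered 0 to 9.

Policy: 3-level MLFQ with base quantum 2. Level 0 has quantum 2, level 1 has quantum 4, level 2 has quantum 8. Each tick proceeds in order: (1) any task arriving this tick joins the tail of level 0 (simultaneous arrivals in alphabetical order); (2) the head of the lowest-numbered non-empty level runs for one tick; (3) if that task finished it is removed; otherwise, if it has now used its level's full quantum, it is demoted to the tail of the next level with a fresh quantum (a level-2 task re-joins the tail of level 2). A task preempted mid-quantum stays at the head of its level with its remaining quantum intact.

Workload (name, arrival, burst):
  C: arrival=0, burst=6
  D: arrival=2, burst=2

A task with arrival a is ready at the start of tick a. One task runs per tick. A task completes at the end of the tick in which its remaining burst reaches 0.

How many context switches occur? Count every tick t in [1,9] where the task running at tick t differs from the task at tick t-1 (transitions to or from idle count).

t=0: L0/L1/L2 = C/-/- → run C
t=1: L0/L1/L2 = C/-/- → run C
t=2: L0/L1/L2 = D/C/- → run D
t=3: L0/L1/L2 = D/C/- → run D
t=4: L0/L1/L2 = -/C/- → run C
t=5: L0/L1/L2 = -/C/- → run C
t=6: L0/L1/L2 = -/C/- → run C
t=7: L0/L1/L2 = -/C/- → run C
t=8: (idle)
t=9: (idle)

context switches = 3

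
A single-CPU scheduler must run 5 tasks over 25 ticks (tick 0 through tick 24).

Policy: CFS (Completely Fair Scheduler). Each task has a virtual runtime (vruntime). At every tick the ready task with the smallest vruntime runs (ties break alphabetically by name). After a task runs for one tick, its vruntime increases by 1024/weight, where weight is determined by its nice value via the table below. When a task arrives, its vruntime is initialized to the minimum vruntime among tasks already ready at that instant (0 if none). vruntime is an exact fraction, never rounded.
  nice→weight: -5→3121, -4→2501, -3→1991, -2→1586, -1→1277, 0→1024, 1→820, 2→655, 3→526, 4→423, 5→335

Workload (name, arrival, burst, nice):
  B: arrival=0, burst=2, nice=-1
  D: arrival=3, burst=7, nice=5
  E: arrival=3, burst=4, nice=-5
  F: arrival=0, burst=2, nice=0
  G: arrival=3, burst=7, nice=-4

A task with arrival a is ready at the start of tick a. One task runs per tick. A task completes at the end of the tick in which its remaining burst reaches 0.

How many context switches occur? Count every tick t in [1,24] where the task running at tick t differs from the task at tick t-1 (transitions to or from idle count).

t=0: vr[B=0 F=0] → run B
t=1: vr[B=1024/1277 F=0] → run F
t=2: vr[B=1024/1277 F=1] → run B
t=3: vr[D=1 E=1 F=1 G=1] → run D
t=4: vr[D=1359/335 E=1 F=1 G=1] → run E
t=5: vr[D=1359/335 E=4145/3121 F=1 G=1] → run F
t=6: vr[D=1359/335 E=4145/3121 G=1] → run G
t=7: vr[D=1359/335 E=4145/3121 G=3525/2501] → run E
t=8: vr[D=1359/335 E=5169/3121 G=3525/2501] → run G
t=9: vr[D=1359/335 E=5169/3121 G=4549/2501] → run E
t=10: vr[D=1359/335 E=6193/3121 G=4549/2501] → run G
t=11: vr[D=1359/335 E=6193/3121 G=5573/2501] → run E
t=12: vr[D=1359/335 G=5573/2501] → run G
t=13: vr[D=1359/335 G=6597/2501] → run G
t=14: vr[D=1359/335 G=7621/2501] → run G
t=15: vr[D=1359/335 G=8645/2501] → run G
t=16: vr[D=1359/335] → run D
t=17: vr[D=2383/335] → run D
t=18: vr[D=3407/335] → run D
t=19: vr[D=4431/335] → run D
t=20: vr[D=1091/67] → run D
t=21: vr[D=6479/335] → run D
t=22: (idle)
t=23: (idle)
t=24: (idle)

context switches = 14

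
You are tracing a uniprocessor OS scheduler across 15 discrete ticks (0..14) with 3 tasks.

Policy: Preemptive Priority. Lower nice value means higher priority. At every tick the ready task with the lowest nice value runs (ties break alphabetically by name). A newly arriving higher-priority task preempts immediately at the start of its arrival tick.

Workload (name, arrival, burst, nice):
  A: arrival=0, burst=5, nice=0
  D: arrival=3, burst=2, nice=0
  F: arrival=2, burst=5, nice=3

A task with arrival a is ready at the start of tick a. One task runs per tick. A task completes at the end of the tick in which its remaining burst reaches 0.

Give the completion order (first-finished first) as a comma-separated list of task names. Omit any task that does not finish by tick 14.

t=0: ready={A} → run A
t=1: ready={A} → run A
t=2: ready={A,F} → run A
t=3: ready={A,D,F} → run A
t=4: ready={A,D,F} → run A
t=5: ready={D,F} → run D
t=6: ready={D,F} → run D
t=7: ready={F} → run F
t=8: ready={F} → run F
t=9: ready={F} → run F
t=10: ready={F} → run F
t=11: ready={F} → run F
t=12: (idle)
t=13: (idle)
t=14: (idle)

completion order = A, D, F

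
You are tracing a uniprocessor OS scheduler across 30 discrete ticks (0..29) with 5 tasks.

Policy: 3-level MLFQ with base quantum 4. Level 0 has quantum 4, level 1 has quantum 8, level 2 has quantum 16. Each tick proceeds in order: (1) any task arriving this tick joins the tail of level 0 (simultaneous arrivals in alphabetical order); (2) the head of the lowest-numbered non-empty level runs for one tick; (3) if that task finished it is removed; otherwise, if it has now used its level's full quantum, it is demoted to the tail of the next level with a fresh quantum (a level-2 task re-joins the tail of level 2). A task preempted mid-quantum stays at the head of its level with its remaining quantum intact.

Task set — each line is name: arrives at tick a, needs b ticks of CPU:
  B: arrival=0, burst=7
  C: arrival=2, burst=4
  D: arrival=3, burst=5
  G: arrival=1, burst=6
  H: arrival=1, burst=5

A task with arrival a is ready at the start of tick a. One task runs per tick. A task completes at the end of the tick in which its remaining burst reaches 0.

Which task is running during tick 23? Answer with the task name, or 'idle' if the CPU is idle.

t=0: L0/L1/L2 = B/-/- → run B
t=1: L0/L1/L2 = BGH/-/- → run B
t=2: L0/L1/L2 = BGHC/-/- → run B
t=3: L0/L1/L2 = BGHCD/-/- → run B
t=4: L0/L1/L2 = GHCD/B/- → run G
t=5: L0/L1/L2 = GHCD/B/- → run G
t=6: L0/L1/L2 = GHCD/B/- → run G
t=7: L0/L1/L2 = GHCD/B/- → run G
t=8: L0/L1/L2 = HCD/BG/- → run H
t=9: L0/L1/L2 = HCD/BG/- → run H
t=10: L0/L1/L2 = HCD/BG/- → run H
t=11: L0/L1/L2 = HCD/BG/- → run H
t=12: L0/L1/L2 = CD/BGH/- → run C
t=13: L0/L1/L2 = CD/BGH/- → run C
t=14: L0/L1/L2 = CD/BGH/- → run C
t=15: L0/L1/L2 = CD/BGH/- → run C
t=16: L0/L1/L2 = D/BGH/- → run D
t=17: L0/L1/L2 = D/BGH/- → run D
t=18: L0/L1/L2 = D/BGH/- → run D
t=19: L0/L1/L2 = D/BGH/- → run D
t=20: L0/L1/L2 = -/BGHD/- → run B
t=21: L0/L1/L2 = -/BGHD/- → run B
t=22: L0/L1/L2 = -/BGHD/- → run B
t=23: L0/L1/L2 = -/GHD/- → run G
t=24: L0/L1/L2 = -/GHD/- → run G
t=25: L0/L1/L2 = -/HD/- → run H
t=26: L0/L1/L2 = -/D/- → run D
t=27: (idle)
t=28: (idle)
t=29: (idle)

running at tick 23 = G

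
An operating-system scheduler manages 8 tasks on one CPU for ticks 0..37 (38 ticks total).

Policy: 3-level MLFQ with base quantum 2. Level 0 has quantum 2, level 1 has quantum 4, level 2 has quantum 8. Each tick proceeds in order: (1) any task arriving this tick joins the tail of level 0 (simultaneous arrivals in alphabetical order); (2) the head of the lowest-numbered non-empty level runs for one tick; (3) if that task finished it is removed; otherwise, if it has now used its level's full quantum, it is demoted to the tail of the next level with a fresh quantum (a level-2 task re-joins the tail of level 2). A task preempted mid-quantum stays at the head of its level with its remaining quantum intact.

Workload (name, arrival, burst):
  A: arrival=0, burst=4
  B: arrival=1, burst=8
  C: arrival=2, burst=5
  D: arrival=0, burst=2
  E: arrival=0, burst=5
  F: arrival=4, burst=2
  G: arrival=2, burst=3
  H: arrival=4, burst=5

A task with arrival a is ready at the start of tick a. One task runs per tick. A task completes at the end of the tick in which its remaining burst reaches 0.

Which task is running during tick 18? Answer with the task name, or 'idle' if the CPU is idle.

running at tick 18 = E

t=0: L0/L1/L2 = ADE/-/- → run A
t=1: L0/L1/L2 = ADEB/-/- → run A
t=2: L0/L1/L2 = DEBCG/A/- → run D
t=3: L0/L1/L2 = DEBCG/A/- → run D
t=4: L0/L1/L2 = EBCGFH/A/- → run E
t=5: L0/L1/L2 = EBCGFH/A/- → run E
t=6: L0/L1/L2 = BCGFH/AE/- → run B
t=7: L0/L1/L2 = BCGFH/AE/- → run B
t=8: L0/L1/L2 = CGFH/AEB/- → run C
t=9: L0/L1/L2 = CGFH/AEB/- → run C
t=10: L0/L1/L2 = GFH/AEBC/- → run G
t=11: L0/L1/L2 = GFH/AEBC/- → run G
t=12: L0/L1/L2 = FH/AEBCG/- → run F
t=13: L0/L1/L2 = FH/AEBCG/- → run F
t=14: L0/L1/L2 = H/AEBCG/- → run H
t=15: L0/L1/L2 = H/AEBCG/- → run H
t=16: L0/L1/L2 = -/AEBCGH/- → run A
t=17: L0/L1/L2 = -/AEBCGH/- → run A
t=18: L0/L1/L2 = -/EBCGH/- → run E
t=19: L0/L1/L2 = -/EBCGH/- → run E
t=20: L0/L1/L2 = -/EBCGH/- → run E
t=21: L0/L1/L2 = -/BCGH/- → run B
t=22: L0/L1/L2 = -/BCGH/- → run B
t=23: L0/L1/L2 = -/BCGH/- → run B
t=24: L0/L1/L2 = -/BCGH/- → run B
t=25: L0/L1/L2 = -/CGH/B → run C
t=26: L0/L1/L2 = -/CGH/B → run C
t=27: L0/L1/L2 = -/CGH/B → run C
t=28: L0/L1/L2 = -/GH/B → run G
t=29: L0/L1/L2 = -/H/B → run H
t=30: L0/L1/L2 = -/H/B → run H
t=31: L0/L1/L2 = -/H/B → run H
t=32: L0/L1/L2 = -/-/B → run B
t=33: L0/L1/L2 = -/-/B → run B
t=34: (idle)
t=35: (idle)
t=36: (idle)
t=37: (idle)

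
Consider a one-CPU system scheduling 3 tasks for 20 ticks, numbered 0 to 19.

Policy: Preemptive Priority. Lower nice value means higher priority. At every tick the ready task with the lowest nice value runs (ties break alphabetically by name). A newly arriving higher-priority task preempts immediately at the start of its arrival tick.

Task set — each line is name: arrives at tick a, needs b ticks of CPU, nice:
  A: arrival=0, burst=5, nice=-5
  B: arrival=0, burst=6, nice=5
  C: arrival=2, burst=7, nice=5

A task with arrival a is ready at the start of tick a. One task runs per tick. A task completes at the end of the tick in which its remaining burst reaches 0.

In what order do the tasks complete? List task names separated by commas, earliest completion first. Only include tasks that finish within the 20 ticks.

t=0: ready={A,B} → run A
t=1: ready={A,B} → run A
t=2: ready={A,B,C} → run A
t=3: ready={A,B,C} → run A
t=4: ready={A,B,C} → run A
t=5: ready={B,C} → run B
t=6: ready={B,C} → run B
t=7: ready={B,C} → run B
t=8: ready={B,C} → run B
t=9: ready={B,C} → run B
t=10: ready={B,C} → run B
t=11: ready={C} → run C
t=12: ready={C} → run C
t=13: ready={C} → run C
t=14: ready={C} → run C
t=15: ready={C} → run C
t=16: ready={C} → run C
t=17: ready={C} → run C
t=18: (idle)
t=19: (idle)

completion order = A, B, C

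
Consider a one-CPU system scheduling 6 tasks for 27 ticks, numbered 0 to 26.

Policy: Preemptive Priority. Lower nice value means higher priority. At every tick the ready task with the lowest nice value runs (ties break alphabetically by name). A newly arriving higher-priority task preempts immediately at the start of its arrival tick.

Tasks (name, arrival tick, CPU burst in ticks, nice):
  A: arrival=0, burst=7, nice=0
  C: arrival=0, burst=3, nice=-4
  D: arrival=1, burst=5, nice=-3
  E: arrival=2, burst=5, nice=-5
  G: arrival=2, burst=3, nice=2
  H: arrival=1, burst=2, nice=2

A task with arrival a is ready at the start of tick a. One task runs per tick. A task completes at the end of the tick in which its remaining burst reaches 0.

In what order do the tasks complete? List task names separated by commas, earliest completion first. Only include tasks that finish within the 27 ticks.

completion order = E, C, D, A, G, H

t=0: ready={A,C} → run C
t=1: ready={A,C,D,H} → run C
t=2: ready={A,C,D,E,G,H} → run E
t=3: ready={A,C,D,E,G,H} → run E
t=4: ready={A,C,D,E,G,H} → run E
t=5: ready={A,C,D,E,G,H} → run E
t=6: ready={A,C,D,E,G,H} → run E
t=7: ready={A,C,D,G,H} → run C
t=8: ready={A,D,G,H} → run D
t=9: ready={A,D,G,H} → run D
t=10: ready={A,D,G,H} → run D
t=11: ready={A,D,G,H} → run D
t=12: ready={A,D,G,H} → run D
t=13: ready={A,G,H} → run A
t=14: ready={A,G,H} → run A
t=15: ready={A,G,H} → run A
t=16: ready={A,G,H} → run A
t=17: ready={A,G,H} → run A
t=18: ready={A,G,H} → run A
t=19: ready={A,G,H} → run A
t=20: ready={G,H} → run G
t=21: ready={G,H} → run G
t=22: ready={G,H} → run G
t=23: ready={H} → run H
t=24: ready={H} → run H
t=25: (idle)
t=26: (idle)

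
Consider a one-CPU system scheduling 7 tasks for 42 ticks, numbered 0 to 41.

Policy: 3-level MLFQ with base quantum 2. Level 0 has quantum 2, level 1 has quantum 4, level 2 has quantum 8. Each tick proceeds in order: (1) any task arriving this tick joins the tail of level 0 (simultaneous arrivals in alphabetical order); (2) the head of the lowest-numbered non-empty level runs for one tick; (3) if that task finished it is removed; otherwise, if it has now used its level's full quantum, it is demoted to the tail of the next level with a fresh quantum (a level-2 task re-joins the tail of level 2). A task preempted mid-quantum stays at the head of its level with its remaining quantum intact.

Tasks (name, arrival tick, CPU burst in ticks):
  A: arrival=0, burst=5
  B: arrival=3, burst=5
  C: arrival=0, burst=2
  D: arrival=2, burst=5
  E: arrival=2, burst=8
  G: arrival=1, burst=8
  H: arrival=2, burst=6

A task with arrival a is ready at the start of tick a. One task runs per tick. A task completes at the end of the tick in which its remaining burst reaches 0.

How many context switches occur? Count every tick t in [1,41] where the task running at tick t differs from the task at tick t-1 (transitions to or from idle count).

context switches = 15

t=0: L0/L1/L2 = AC/-/- → run A
t=1: L0/L1/L2 = ACG/-/- → run A
t=2: L0/L1/L2 = CGDEH/A/- → run C
t=3: L0/L1/L2 = CGDEHB/A/- → run C
t=4: L0/L1/L2 = GDEHB/A/- → run G
t=5: L0/L1/L2 = GDEHB/A/- → run G
t=6: L0/L1/L2 = DEHB/AG/- → run D
t=7: L0/L1/L2 = DEHB/AG/- → run D
t=8: L0/L1/L2 = EHB/AGD/- → run E
t=9: L0/L1/L2 = EHB/AGD/- → run E
t=10: L0/L1/L2 = HB/AGDE/- → run H
t=11: L0/L1/L2 = HB/AGDE/- → run H
t=12: L0/L1/L2 = B/AGDEH/- → run B
t=13: L0/L1/L2 = B/AGDEH/- → run B
t=14: L0/L1/L2 = -/AGDEHB/- → run A
t=15: L0/L1/L2 = -/AGDEHB/- → run A
t=16: L0/L1/L2 = -/AGDEHB/- → run A
t=17: L0/L1/L2 = -/GDEHB/- → run G
t=18: L0/L1/L2 = -/GDEHB/- → run G
t=19: L0/L1/L2 = -/GDEHB/- → run G
t=20: L0/L1/L2 = -/GDEHB/- → run G
t=21: L0/L1/L2 = -/DEHB/G → run D
t=22: L0/L1/L2 = -/DEHB/G → run D
t=23: L0/L1/L2 = -/DEHB/G → run D
t=24: L0/L1/L2 = -/EHB/G → run E
t=25: L0/L1/L2 = -/EHB/G → run E
t=26: L0/L1/L2 = -/EHB/G → run E
t=27: L0/L1/L2 = -/EHB/G → run E
t=28: L0/L1/L2 = -/HB/GE → run H
t=29: L0/L1/L2 = -/HB/GE → run H
t=30: L0/L1/L2 = -/HB/GE → run H
t=31: L0/L1/L2 = -/HB/GE → run H
t=32: L0/L1/L2 = -/B/GE → run B
t=33: L0/L1/L2 = -/B/GE → run B
t=34: L0/L1/L2 = -/B/GE → run B
t=35: L0/L1/L2 = -/-/GE → run G
t=36: L0/L1/L2 = -/-/GE → run G
t=37: L0/L1/L2 = -/-/E → run E
t=38: L0/L1/L2 = -/-/E → run E
t=39: (idle)
t=40: (idle)
t=41: (idle)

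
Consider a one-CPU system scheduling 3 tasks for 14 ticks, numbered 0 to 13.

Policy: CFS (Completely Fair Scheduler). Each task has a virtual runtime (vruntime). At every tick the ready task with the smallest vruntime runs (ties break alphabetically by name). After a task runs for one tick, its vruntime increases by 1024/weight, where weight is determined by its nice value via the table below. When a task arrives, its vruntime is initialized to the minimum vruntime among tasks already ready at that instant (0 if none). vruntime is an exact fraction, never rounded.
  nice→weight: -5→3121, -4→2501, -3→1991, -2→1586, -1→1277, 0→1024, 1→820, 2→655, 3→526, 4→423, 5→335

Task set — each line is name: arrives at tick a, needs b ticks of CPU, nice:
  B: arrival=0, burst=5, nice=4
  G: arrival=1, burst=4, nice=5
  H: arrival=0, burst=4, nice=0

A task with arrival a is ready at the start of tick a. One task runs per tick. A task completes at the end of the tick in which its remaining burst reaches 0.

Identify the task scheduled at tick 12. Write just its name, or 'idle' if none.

t=0: vr[B=0 H=0] → run B
t=1: vr[B=1024/423 G=0 H=0] → run G
t=2: vr[B=1024/423 G=1024/335 H=0] → run H
t=3: vr[B=1024/423 G=1024/335 H=1] → run H
t=4: vr[B=1024/423 G=1024/335 H=2] → run H
t=5: vr[B=1024/423 G=1024/335 H=3] → run B
t=6: vr[B=2048/423 G=1024/335 H=3] → run H
t=7: vr[B=2048/423 G=1024/335] → run G
t=8: vr[B=2048/423 G=2048/335] → run B
t=9: vr[B=1024/141 G=2048/335] → run G
t=10: vr[B=1024/141 G=3072/335] → run B
t=11: vr[B=4096/423 G=3072/335] → run G
t=12: vr[B=4096/423] → run B
t=13: (idle)

running at tick 12 = B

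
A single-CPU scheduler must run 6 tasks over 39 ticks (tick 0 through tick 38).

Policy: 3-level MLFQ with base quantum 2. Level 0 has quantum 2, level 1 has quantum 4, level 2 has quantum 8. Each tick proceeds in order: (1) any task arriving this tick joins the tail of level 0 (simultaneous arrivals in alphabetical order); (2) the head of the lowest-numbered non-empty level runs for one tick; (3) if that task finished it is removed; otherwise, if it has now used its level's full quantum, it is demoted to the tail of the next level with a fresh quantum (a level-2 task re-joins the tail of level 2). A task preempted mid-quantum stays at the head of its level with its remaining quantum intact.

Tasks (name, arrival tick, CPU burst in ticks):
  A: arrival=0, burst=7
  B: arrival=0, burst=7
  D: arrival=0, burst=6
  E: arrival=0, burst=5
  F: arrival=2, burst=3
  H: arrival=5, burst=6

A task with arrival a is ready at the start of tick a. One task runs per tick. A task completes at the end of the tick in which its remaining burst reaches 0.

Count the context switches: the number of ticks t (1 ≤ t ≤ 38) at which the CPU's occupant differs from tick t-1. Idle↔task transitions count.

t=0: L0/L1/L2 = ABDE/-/- → run A
t=1: L0/L1/L2 = ABDE/-/- → run A
t=2: L0/L1/L2 = BDEF/A/- → run B
t=3: L0/L1/L2 = BDEF/A/- → run B
t=4: L0/L1/L2 = DEF/AB/- → run D
t=5: L0/L1/L2 = DEFH/AB/- → run D
t=6: L0/L1/L2 = EFH/ABD/- → run E
t=7: L0/L1/L2 = EFH/ABD/- → run E
t=8: L0/L1/L2 = FH/ABDE/- → run F
t=9: L0/L1/L2 = FH/ABDE/- → run F
t=10: L0/L1/L2 = H/ABDEF/- → run H
t=11: L0/L1/L2 = H/ABDEF/- → run H
t=12: L0/L1/L2 = -/ABDEFH/- → run A
t=13: L0/L1/L2 = -/ABDEFH/- → run A
t=14: L0/L1/L2 = -/ABDEFH/- → run A
t=15: L0/L1/L2 = -/ABDEFH/- → run A
t=16: L0/L1/L2 = -/BDEFH/A → run B
t=17: L0/L1/L2 = -/BDEFH/A → run B
t=18: L0/L1/L2 = -/BDEFH/A → run B
t=19: L0/L1/L2 = -/BDEFH/A → run B
t=20: L0/L1/L2 = -/DEFH/AB → run D
t=21: L0/L1/L2 = -/DEFH/AB → run D
t=22: L0/L1/L2 = -/DEFH/AB → run D
t=23: L0/L1/L2 = -/DEFH/AB → run D
t=24: L0/L1/L2 = -/EFH/AB → run E
t=25: L0/L1/L2 = -/EFH/AB → run E
t=26: L0/L1/L2 = -/EFH/AB → run E
t=27: L0/L1/L2 = -/FH/AB → run F
t=28: L0/L1/L2 = -/H/AB → run H
t=29: L0/L1/L2 = -/H/AB → run H
t=30: L0/L1/L2 = -/H/AB → run H
t=31: L0/L1/L2 = -/H/AB → run H
t=32: L0/L1/L2 = -/-/AB → run A
t=33: L0/L1/L2 = -/-/B → run B
t=34: (idle)
t=35: (idle)
t=36: (idle)
t=37: (idle)
t=38: (idle)

context switches = 14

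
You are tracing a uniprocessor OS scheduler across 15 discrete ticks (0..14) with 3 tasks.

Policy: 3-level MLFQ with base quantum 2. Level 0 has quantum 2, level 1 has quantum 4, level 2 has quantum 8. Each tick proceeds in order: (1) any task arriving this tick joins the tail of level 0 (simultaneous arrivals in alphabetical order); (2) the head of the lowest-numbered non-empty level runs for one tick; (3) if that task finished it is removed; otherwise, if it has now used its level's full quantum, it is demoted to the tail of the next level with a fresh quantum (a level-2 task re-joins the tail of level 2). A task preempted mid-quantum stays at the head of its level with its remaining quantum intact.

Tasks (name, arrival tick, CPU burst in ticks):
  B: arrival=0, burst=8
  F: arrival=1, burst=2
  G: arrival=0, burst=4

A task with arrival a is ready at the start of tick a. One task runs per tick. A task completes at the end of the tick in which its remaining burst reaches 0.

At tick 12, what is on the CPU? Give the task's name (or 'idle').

t=0: L0/L1/L2 = BG/-/- → run B
t=1: L0/L1/L2 = BGF/-/- → run B
t=2: L0/L1/L2 = GF/B/- → run G
t=3: L0/L1/L2 = GF/B/- → run G
t=4: L0/L1/L2 = F/BG/- → run F
t=5: L0/L1/L2 = F/BG/- → run F
t=6: L0/L1/L2 = -/BG/- → run B
t=7: L0/L1/L2 = -/BG/- → run B
t=8: L0/L1/L2 = -/BG/- → run B
t=9: L0/L1/L2 = -/BG/- → run B
t=10: L0/L1/L2 = -/G/B → run G
t=11: L0/L1/L2 = -/G/B → run G
t=12: L0/L1/L2 = -/-/B → run B
t=13: L0/L1/L2 = -/-/B → run B
t=14: (idle)

running at tick 12 = B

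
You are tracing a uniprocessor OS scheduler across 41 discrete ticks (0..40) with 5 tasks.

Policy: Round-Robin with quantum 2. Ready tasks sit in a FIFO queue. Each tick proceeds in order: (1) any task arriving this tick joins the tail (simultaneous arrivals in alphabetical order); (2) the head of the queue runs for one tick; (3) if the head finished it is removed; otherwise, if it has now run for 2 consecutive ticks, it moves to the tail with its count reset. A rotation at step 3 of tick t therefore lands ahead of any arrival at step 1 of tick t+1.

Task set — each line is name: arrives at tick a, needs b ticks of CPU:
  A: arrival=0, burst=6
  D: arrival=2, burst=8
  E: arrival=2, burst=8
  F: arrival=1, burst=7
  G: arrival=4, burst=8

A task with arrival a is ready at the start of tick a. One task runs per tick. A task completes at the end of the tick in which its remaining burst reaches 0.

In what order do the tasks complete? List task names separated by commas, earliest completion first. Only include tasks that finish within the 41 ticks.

completion order = A, F, D, E, G

t=0: queue=[A] q_used=0 → run A
t=1: queue=[A,F] q_used=1 → run A
t=2: queue=[F,A,D,E] q_used=0 → run F
t=3: queue=[F,A,D,E] q_used=1 → run F
t=4: queue=[A,D,E,F,G] q_used=0 → run A
t=5: queue=[A,D,E,F,G] q_used=1 → run A
t=6: queue=[D,E,F,G,A] q_used=0 → run D
t=7: queue=[D,E,F,G,A] q_used=1 → run D
t=8: queue=[E,F,G,A,D] q_used=0 → run E
t=9: queue=[E,F,G,A,D] q_used=1 → run E
t=10: queue=[F,G,A,D,E] q_used=0 → run F
t=11: queue=[F,G,A,D,E] q_used=1 → run F
t=12: queue=[G,A,D,E,F] q_used=0 → run G
t=13: queue=[G,A,D,E,F] q_used=1 → run G
t=14: queue=[A,D,E,F,G] q_used=0 → run A
t=15: queue=[A,D,E,F,G] q_used=1 → run A
t=16: queue=[D,E,F,G] q_used=0 → run D
t=17: queue=[D,E,F,G] q_used=1 → run D
t=18: queue=[E,F,G,D] q_used=0 → run E
t=19: queue=[E,F,G,D] q_used=1 → run E
t=20: queue=[F,G,D,E] q_used=0 → run F
t=21: queue=[F,G,D,E] q_used=1 → run F
t=22: queue=[G,D,E,F] q_used=0 → run G
t=23: queue=[G,D,E,F] q_used=1 → run G
t=24: queue=[D,E,F,G] q_used=0 → run D
t=25: queue=[D,E,F,G] q_used=1 → run D
t=26: queue=[E,F,G,D] q_used=0 → run E
t=27: queue=[E,F,G,D] q_used=1 → run E
t=28: queue=[F,G,D,E] q_used=0 → run F
t=29: queue=[G,D,E] q_used=0 → run G
t=30: queue=[G,D,E] q_used=1 → run G
t=31: queue=[D,E,G] q_used=0 → run D
t=32: queue=[D,E,G] q_used=1 → run D
t=33: queue=[E,G] q_used=0 → run E
t=34: queue=[E,G] q_used=1 → run E
t=35: queue=[G] q_used=0 → run G
t=36: queue=[G] q_used=1 → run G
t=37: (idle)
t=38: (idle)
t=39: (idle)
t=40: (idle)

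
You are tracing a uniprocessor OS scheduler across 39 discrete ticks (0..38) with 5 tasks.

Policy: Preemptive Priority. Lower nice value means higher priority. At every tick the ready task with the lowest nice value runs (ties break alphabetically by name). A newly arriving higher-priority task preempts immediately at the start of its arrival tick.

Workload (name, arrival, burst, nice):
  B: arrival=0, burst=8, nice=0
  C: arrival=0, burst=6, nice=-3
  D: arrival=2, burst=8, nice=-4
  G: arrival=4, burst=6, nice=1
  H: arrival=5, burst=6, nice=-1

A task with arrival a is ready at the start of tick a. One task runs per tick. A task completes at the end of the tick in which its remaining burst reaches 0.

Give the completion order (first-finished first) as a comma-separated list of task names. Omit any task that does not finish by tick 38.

completion order = D, C, H, B, G

t=0: ready={B,C} → run C
t=1: ready={B,C} → run C
t=2: ready={B,C,D} → run D
t=3: ready={B,C,D} → run D
t=4: ready={B,C,D,G} → run D
t=5: ready={B,C,D,G,H} → run D
t=6: ready={B,C,D,G,H} → run D
t=7: ready={B,C,D,G,H} → run D
t=8: ready={B,C,D,G,H} → run D
t=9: ready={B,C,D,G,H} → run D
t=10: ready={B,C,G,H} → run C
t=11: ready={B,C,G,H} → run C
t=12: ready={B,C,G,H} → run C
t=13: ready={B,C,G,H} → run C
t=14: ready={B,G,H} → run H
t=15: ready={B,G,H} → run H
t=16: ready={B,G,H} → run H
t=17: ready={B,G,H} → run H
t=18: ready={B,G,H} → run H
t=19: ready={B,G,H} → run H
t=20: ready={B,G} → run B
t=21: ready={B,G} → run B
t=22: ready={B,G} → run B
t=23: ready={B,G} → run B
t=24: ready={B,G} → run B
t=25: ready={B,G} → run B
t=26: ready={B,G} → run B
t=27: ready={B,G} → run B
t=28: ready={G} → run G
t=29: ready={G} → run G
t=30: ready={G} → run G
t=31: ready={G} → run G
t=32: ready={G} → run G
t=33: ready={G} → run G
t=34: (idle)
t=35: (idle)
t=36: (idle)
t=37: (idle)
t=38: (idle)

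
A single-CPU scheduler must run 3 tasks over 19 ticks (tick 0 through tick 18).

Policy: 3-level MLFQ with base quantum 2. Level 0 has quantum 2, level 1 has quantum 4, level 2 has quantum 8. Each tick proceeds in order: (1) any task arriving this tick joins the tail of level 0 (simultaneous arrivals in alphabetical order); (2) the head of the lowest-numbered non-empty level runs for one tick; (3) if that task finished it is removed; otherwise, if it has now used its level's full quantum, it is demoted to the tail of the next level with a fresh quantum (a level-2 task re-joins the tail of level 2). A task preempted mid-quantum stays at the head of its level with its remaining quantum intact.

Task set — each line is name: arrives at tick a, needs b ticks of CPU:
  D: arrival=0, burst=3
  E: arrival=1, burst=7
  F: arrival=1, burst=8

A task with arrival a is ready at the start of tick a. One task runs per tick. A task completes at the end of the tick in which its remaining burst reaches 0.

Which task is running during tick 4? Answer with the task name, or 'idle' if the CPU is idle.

running at tick 4 = F

t=0: L0/L1/L2 = D/-/- → run D
t=1: L0/L1/L2 = DEF/-/- → run D
t=2: L0/L1/L2 = EF/D/- → run E
t=3: L0/L1/L2 = EF/D/- → run E
t=4: L0/L1/L2 = F/DE/- → run F
t=5: L0/L1/L2 = F/DE/- → run F
t=6: L0/L1/L2 = -/DEF/- → run D
t=7: L0/L1/L2 = -/EF/- → run E
t=8: L0/L1/L2 = -/EF/- → run E
t=9: L0/L1/L2 = -/EF/- → run E
t=10: L0/L1/L2 = -/EF/- → run E
t=11: L0/L1/L2 = -/F/E → run F
t=12: L0/L1/L2 = -/F/E → run F
t=13: L0/L1/L2 = -/F/E → run F
t=14: L0/L1/L2 = -/F/E → run F
t=15: L0/L1/L2 = -/-/EF → run E
t=16: L0/L1/L2 = -/-/F → run F
t=17: L0/L1/L2 = -/-/F → run F
t=18: (idle)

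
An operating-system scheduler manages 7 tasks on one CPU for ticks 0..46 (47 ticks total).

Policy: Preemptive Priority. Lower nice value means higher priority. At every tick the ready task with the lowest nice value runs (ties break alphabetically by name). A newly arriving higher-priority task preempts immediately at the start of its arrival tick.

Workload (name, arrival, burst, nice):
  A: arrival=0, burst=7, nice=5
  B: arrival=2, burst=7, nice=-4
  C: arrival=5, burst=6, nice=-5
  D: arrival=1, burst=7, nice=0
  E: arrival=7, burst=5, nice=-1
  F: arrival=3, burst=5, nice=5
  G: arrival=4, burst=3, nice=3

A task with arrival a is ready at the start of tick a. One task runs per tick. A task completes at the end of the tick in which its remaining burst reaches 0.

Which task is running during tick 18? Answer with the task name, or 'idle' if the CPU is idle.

t=0: ready={A} → run A
t=1: ready={A,D} → run D
t=2: ready={A,B,D} → run B
t=3: ready={A,B,D,F} → run B
t=4: ready={A,B,D,F,G} → run B
t=5: ready={A,B,C,D,F,G} → run C
t=6: ready={A,B,C,D,F,G} → run C
t=7: ready={A,B,C,D,E,F,G} → run C
t=8: ready={A,B,C,D,E,F,G} → run C
t=9: ready={A,B,C,D,E,F,G} → run C
t=10: ready={A,B,C,D,E,F,G} → run C
t=11: ready={A,B,D,E,F,G} → run B
t=12: ready={A,B,D,E,F,G} → run B
t=13: ready={A,B,D,E,F,G} → run B
t=14: ready={A,B,D,E,F,G} → run B
t=15: ready={A,D,E,F,G} → run E
t=16: ready={A,D,E,F,G} → run E
t=17: ready={A,D,E,F,G} → run E
t=18: ready={A,D,E,F,G} → run E
t=19: ready={A,D,E,F,G} → run E
t=20: ready={A,D,F,G} → run D
t=21: ready={A,D,F,G} → run D
t=22: ready={A,D,F,G} → run D
t=23: ready={A,D,F,G} → run D
t=24: ready={A,D,F,G} → run D
t=25: ready={A,D,F,G} → run D
t=26: ready={A,F,G} → run G
t=27: ready={A,F,G} → run G
t=28: ready={A,F,G} → run G
t=29: ready={A,F} → run A
t=30: ready={A,F} → run A
t=31: ready={A,F} → run A
t=32: ready={A,F} → run A
t=33: ready={A,F} → run A
t=34: ready={A,F} → run A
t=35: ready={F} → run F
t=36: ready={F} → run F
t=37: ready={F} → run F
t=38: ready={F} → run F
t=39: ready={F} → run F
t=40: (idle)
t=41: (idle)
t=42: (idle)
t=43: (idle)
t=44: (idle)
t=45: (idle)
t=46: (idle)

running at tick 18 = E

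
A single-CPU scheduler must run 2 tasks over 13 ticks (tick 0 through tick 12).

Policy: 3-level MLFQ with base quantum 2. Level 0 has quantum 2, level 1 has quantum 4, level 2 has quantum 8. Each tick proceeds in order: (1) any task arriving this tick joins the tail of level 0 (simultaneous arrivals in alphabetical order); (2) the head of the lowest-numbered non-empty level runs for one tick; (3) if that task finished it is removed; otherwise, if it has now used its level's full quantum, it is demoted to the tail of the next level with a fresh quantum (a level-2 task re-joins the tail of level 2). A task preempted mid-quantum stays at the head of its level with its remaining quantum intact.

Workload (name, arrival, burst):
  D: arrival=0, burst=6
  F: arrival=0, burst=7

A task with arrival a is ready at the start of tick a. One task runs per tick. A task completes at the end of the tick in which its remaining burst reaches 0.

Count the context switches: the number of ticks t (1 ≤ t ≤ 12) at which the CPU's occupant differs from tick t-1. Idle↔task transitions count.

context switches = 3

t=0: L0/L1/L2 = DF/-/- → run D
t=1: L0/L1/L2 = DF/-/- → run D
t=2: L0/L1/L2 = F/D/- → run F
t=3: L0/L1/L2 = F/D/- → run F
t=4: L0/L1/L2 = -/DF/- → run D
t=5: L0/L1/L2 = -/DF/- → run D
t=6: L0/L1/L2 = -/DF/- → run D
t=7: L0/L1/L2 = -/DF/- → run D
t=8: L0/L1/L2 = -/F/- → run F
t=9: L0/L1/L2 = -/F/- → run F
t=10: L0/L1/L2 = -/F/- → run F
t=11: L0/L1/L2 = -/F/- → run F
t=12: L0/L1/L2 = -/-/F → run F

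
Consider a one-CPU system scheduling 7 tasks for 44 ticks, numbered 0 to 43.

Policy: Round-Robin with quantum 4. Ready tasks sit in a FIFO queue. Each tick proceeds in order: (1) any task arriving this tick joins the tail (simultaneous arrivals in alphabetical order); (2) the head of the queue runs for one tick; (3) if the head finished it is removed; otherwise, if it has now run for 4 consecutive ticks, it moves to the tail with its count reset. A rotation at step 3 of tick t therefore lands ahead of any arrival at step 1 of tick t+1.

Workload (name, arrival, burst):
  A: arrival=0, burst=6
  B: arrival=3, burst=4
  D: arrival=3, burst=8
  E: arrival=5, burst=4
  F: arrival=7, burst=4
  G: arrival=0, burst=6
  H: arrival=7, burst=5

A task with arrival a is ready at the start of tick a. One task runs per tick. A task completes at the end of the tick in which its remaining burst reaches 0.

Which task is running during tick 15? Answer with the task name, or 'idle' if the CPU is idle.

running at tick 15 = D

t=0: queue=[A,G] q_used=0 → run A
t=1: queue=[A,G] q_used=1 → run A
t=2: queue=[A,G] q_used=2 → run A
t=3: queue=[A,G,B,D] q_used=3 → run A
t=4: queue=[G,B,D,A] q_used=0 → run G
t=5: queue=[G,B,D,A,E] q_used=1 → run G
t=6: queue=[G,B,D,A,E] q_used=2 → run G
t=7: queue=[G,B,D,A,E,F,H] q_used=3 → run G
t=8: queue=[B,D,A,E,F,H,G] q_used=0 → run B
t=9: queue=[B,D,A,E,F,H,G] q_used=1 → run B
t=10: queue=[B,D,A,E,F,H,G] q_used=2 → run B
t=11: queue=[B,D,A,E,F,H,G] q_used=3 → run B
t=12: queue=[D,A,E,F,H,G] q_used=0 → run D
t=13: queue=[D,A,E,F,H,G] q_used=1 → run D
t=14: queue=[D,A,E,F,H,G] q_used=2 → run D
t=15: queue=[D,A,E,F,H,G] q_used=3 → run D
t=16: queue=[A,E,F,H,G,D] q_used=0 → run A
t=17: queue=[A,E,F,H,G,D] q_used=1 → run A
t=18: queue=[E,F,H,G,D] q_used=0 → run E
t=19: queue=[E,F,H,G,D] q_used=1 → run E
t=20: queue=[E,F,H,G,D] q_used=2 → run E
t=21: queue=[E,F,H,G,D] q_used=3 → run E
t=22: queue=[F,H,G,D] q_used=0 → run F
t=23: queue=[F,H,G,D] q_used=1 → run F
t=24: queue=[F,H,G,D] q_used=2 → run F
t=25: queue=[F,H,G,D] q_used=3 → run F
t=26: queue=[H,G,D] q_used=0 → run H
t=27: queue=[H,G,D] q_used=1 → run H
t=28: queue=[H,G,D] q_used=2 → run H
t=29: queue=[H,G,D] q_used=3 → run H
t=30: queue=[G,D,H] q_used=0 → run G
t=31: queue=[G,D,H] q_used=1 → run G
t=32: queue=[D,H] q_used=0 → run D
t=33: queue=[D,H] q_used=1 → run D
t=34: queue=[D,H] q_used=2 → run D
t=35: queue=[D,H] q_used=3 → run D
t=36: queue=[H] q_used=0 → run H
t=37: (idle)
t=38: (idle)
t=39: (idle)
t=40: (idle)
t=41: (idle)
t=42: (idle)
t=43: (idle)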